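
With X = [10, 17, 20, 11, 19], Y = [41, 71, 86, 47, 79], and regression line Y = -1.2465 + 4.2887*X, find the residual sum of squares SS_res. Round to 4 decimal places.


Compute predicted values, then residuals = yi - yhat_i.
Residuals: [-0.6405, -0.6614, 1.4725, 1.0708, -1.2388].
SSres = sum(residual^2) = 5.6972.

5.6972


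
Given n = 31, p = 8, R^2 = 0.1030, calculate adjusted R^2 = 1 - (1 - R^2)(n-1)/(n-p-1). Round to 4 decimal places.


Plug in: Adj R^2 = 1 - (1 - 0.1030) * 30/22.
= 1 - 0.8970 * 30/22
= 1 - 26.9100 / 22
= 1 - 1.2232 = -0.2232.

-0.2232


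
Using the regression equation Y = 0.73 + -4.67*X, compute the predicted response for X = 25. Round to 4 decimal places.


Predicted value:
Y = 0.73 + (-4.67)(25) = 0.73 + -116.7500 = -116.0200.

-116.0200


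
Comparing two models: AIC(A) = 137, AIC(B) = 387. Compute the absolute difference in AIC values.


Compute |137 - 387| = 250.
Model A has the smaller AIC.

250


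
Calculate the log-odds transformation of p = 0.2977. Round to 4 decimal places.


1 - p = 0.7023.
p/(1-p) = 0.4239.
logit = ln(0.4239) = -0.8583.

-0.8583


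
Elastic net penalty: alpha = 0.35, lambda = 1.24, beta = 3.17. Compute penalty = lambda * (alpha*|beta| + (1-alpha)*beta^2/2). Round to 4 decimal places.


alpha * |beta| = 0.35 * 3.17 = 1.1095.
(1-alpha) * beta^2/2 = 0.65 * 10.0489/2 = 3.2659.
Total = 1.24 * (1.1095 + 3.2659) = 5.4255.

5.4255


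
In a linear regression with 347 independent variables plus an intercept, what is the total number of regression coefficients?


Including the intercept, the model has 347 predictor coefficients + 1 intercept.
Total = 348.

348


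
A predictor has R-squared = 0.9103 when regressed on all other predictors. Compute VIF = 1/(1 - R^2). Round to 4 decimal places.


Denominator: 1 - 0.9103 = 0.0897.
VIF = 1 / 0.0897 = 11.1483.

11.1483


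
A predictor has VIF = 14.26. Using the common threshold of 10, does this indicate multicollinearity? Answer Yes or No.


The threshold is 10.
VIF = 14.26 is >= 10.
Multicollinearity indication: Yes.

Yes


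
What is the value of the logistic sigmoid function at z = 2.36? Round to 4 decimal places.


exp(-2.3600) = 0.0944.
1 + exp(-z) = 1.0944.
sigmoid = 1/1.0944 = 0.9137.

0.9137


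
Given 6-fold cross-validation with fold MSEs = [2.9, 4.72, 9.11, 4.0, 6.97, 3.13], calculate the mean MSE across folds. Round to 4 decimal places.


Sum of fold MSEs = 30.8300.
Average = 30.8300 / 6 = 5.1383.

5.1383


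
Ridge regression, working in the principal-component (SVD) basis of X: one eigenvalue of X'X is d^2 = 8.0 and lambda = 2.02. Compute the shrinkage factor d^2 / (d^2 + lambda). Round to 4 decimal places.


Denominator = d^2 + lambda = 8.0 + 2.02 = 10.0200.
Shrinkage = 8.0 / 10.0200 = 0.7984.

0.7984


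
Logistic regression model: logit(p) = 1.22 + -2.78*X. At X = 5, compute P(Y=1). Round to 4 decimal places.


Compute z = 1.22 + (-2.78)(5) = -12.6800.
exp(-z) = 321258.0586.
P = 1/(1 + 321258.0586) = 0.0000.

0.0000


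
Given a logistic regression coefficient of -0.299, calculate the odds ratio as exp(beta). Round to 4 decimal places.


Odds ratio = exp(beta) = exp(-0.299).
= 0.7416.

0.7416


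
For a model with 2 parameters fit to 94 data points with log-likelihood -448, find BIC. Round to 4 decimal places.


Compute k*ln(n) = 2*ln(94) = 2*4.543295 = 9.086590.
Then -2*loglik = 896.
BIC = 9.086590 + 896 = 905.086590, which rounds to 905.0866.

905.0866


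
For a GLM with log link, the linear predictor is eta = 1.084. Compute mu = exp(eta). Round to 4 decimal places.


Apply the inverse link:
mu = e^1.084 = 2.9565.

2.9565


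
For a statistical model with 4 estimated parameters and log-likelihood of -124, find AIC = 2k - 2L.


Compute:
2k = 2*4 = 8.
-2*loglik = -2*(-124) = 248.
AIC = 8 + 248 = 256.

256


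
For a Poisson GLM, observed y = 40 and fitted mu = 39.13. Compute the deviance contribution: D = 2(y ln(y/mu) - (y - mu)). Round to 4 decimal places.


y/mu = 40/39.13 = 1.022234 (approx.), and ln(40/39.13) = 0.021990.
y * ln(y/mu) = 40 * 0.021990 = 0.879600.
y - mu = 0.87.
D = 2 * (0.879600 - 0.87) = 0.019200, which rounds to 0.0192.

0.0192


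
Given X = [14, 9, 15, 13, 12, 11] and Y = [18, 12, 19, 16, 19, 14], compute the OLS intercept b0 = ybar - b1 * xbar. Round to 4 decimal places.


The slope is b1 = 1.1286.
Sample means are xbar = 12.3333 and ybar = 16.3333.
Intercept: b0 = 16.3333 - (1.1286)(12.3333) = 2.4143.

2.4143


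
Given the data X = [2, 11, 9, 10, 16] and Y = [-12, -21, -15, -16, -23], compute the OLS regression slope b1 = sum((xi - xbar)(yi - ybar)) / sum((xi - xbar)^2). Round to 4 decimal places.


Calculate xbar = 9.6000, ybar = -17.4000.
S_xx = 101.2000, S_xy = -82.8000.
Using b1 = S_xy / S_xx = -82.8000 / 101.2000, we get b1 = -0.8182.

-0.8182


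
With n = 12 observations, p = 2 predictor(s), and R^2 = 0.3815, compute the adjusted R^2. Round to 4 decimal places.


Using the formula:
(1 - 0.3815) = 0.6185.
Multiply by 11/9: 0.6185 * 11 = 6.8035, then 6.8035 / 9 = 0.7559.
Adj R^2 = 1 - 0.7559 = 0.2441.

0.2441


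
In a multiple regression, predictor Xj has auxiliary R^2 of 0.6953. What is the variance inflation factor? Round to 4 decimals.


Using VIF = 1/(1 - R^2_j):
1 - 0.6953 = 0.3047.
VIF = 3.2819.

3.2819


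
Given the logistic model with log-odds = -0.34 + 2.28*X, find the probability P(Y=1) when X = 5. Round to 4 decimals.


Linear predictor: z = -0.34 + 2.28 * 5 = 11.0600.
P = 1/(1 + exp(-11.0600)) = 1/(1 + 0.0000) = 1.0000.

1.0000


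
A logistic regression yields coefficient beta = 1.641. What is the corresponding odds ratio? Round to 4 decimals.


Odds ratio = exp(beta) = exp(1.641).
= 5.1603.

5.1603


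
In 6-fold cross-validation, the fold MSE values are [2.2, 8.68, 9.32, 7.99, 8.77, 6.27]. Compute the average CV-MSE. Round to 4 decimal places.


Total MSE across folds = 43.2300.
CV-MSE = 43.2300/6 = 7.2050.

7.2050


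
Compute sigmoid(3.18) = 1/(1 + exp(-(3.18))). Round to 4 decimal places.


exp(-3.1800) = 0.0416.
1 + exp(-z) = 1.0416.
sigmoid = 1/1.0416 = 0.9601.

0.9601


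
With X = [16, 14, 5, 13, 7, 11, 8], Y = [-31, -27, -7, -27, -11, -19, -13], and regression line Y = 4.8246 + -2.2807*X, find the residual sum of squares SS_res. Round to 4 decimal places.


For each point, residual = actual - predicted.
Residuals: [0.6666, 0.1052, -0.4211, -2.1755, 0.1403, 1.2631, 0.4210].
Sum of squared residuals = 7.1579.

7.1579


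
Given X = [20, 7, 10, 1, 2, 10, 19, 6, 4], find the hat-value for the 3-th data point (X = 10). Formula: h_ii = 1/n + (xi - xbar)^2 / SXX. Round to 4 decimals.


Mean of X: xbar = 8.7778.
SXX = 373.5556.
For X = 10: h = 1/9 + (10 - 8.7778)^2/373.5556 = 0.1151.

0.1151


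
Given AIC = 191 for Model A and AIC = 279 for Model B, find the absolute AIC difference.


|AIC_A - AIC_B| = |191 - 279| = 88.
Model A is preferred (lower AIC).

88


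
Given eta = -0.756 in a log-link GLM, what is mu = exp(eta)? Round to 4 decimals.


Apply the inverse link:
mu = e^-0.756 = 0.4695.

0.4695


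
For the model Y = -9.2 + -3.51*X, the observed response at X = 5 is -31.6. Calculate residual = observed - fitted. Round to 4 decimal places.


Compute yhat = -9.2 + (-3.51)(5) = -26.7500.
Residual = actual - predicted = -31.6 - -26.7500 = -4.8500.

-4.8500


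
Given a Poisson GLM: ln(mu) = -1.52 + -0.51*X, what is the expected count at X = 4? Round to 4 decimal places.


Linear predictor: eta = -1.52 + (-0.51)(4) = -3.5600.
Expected count: mu = exp(-3.5600) = 0.0284.

0.0284


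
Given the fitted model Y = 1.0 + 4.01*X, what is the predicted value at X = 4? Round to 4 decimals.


Predicted value:
Y = 1.0 + (4.01)(4) = 1.0 + 16.0400 = 17.0400.

17.0400


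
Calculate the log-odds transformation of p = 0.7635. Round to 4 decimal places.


The odds are p/(1-p) = 0.7635 / 0.2365 = 3.2283.
logit(p) = ln(3.2283) = 1.1720.

1.1720


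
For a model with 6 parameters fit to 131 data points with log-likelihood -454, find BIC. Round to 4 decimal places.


Compute k*ln(n) = 6*ln(131) = 6*4.875197 = 29.251182.
Then -2*loglik = 908.
BIC = 29.251182 + 908 = 937.251182, which rounds to 937.2512.

937.2512


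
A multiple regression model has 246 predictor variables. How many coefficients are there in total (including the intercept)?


Each predictor gets one coefficient, plus one intercept.
Total parameters = 246 + 1 = 247.

247


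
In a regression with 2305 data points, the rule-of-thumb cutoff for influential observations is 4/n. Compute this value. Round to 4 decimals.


Cook's distance cutoff = 4/n = 4/2305.
= 0.0017.

0.0017


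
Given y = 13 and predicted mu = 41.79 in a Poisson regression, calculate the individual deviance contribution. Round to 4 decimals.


First: ln(13/41.79) = -1.167708.
Then: 13 * -1.167708 = -15.180204.
y - mu = 13 - 41.79 = -28.79.
D = 2(-15.180204 - -28.79) = 27.219592, which rounds to 27.2196.

27.2196


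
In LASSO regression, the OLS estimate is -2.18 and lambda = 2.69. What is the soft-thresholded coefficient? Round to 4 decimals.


Absolute value: |-2.18| = 2.18.
Compare to lambda = 2.69.
Since |beta| <= lambda, the coefficient is set to 0.

0.0000


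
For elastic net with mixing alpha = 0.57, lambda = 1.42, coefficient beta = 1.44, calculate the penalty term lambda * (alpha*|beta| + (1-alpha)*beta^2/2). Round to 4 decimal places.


L1 component = 0.57 * |1.44| = 0.8208.
L2 component = 0.43 * 1.44^2 / 2 = 0.4458.
Penalty = 1.42 * (0.8208 + 0.4458) = 1.42 * 1.2666 = 1.7986.

1.7986


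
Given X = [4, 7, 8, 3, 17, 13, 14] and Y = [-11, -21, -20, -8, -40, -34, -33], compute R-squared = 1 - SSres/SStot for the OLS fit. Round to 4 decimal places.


After computing the OLS fit (b0=-2.5000, b1=-2.2652):
SSres = 16.0682, SStot = 886.8571.
R^2 = 1 - 16.0682/886.8571 = 0.9819.

0.9819


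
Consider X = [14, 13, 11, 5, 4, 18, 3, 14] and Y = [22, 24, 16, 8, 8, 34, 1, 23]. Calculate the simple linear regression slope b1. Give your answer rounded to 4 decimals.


The sample means are xbar = 10.2500 and ybar = 17.0000.
Compute S_xx = 215.5000 and S_xy = 411.0000.
Slope b1 = S_xy / S_xx = 411.0000 / 215.5000 = 1.9072.

1.9072


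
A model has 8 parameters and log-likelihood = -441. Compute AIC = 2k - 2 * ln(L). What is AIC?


Compute:
2k = 2*8 = 16.
-2*loglik = -2*(-441) = 882.
AIC = 16 + 882 = 898.

898


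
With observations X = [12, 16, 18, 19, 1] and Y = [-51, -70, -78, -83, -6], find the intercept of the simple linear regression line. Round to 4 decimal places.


First find the slope: b1 = -4.2709.
Means: xbar = 13.2000, ybar = -57.6000.
b0 = ybar - b1 * xbar = -57.6000 - -4.2709 * 13.2000 = -1.2235.

-1.2235


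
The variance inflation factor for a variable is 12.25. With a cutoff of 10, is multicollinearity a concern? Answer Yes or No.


The threshold is 10.
VIF = 12.25 is >= 10.
Multicollinearity indication: Yes.

Yes


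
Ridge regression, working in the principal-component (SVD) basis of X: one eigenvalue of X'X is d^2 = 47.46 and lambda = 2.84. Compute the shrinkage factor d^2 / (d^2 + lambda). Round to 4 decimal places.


Denominator = d^2 + lambda = 47.46 + 2.84 = 50.3000.
Shrinkage = 47.46 / 50.3000 = 0.9435.

0.9435


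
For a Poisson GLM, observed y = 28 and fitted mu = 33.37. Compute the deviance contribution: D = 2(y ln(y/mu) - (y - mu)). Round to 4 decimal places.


y/mu = 28/33.37 = 0.839077 (approx.), and ln(28/33.37) = -0.175453.
y * ln(y/mu) = 28 * -0.175453 = -4.912684.
y - mu = -5.37.
D = 2 * (-4.912684 - -5.37) = 0.914632, which rounds to 0.9146.

0.9146


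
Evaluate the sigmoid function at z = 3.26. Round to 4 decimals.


exp(-3.2600) = 0.0384.
1 + exp(-z) = 1.0384.
sigmoid = 1/1.0384 = 0.9630.

0.9630


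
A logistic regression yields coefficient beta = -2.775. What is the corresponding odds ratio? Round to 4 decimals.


The odds ratio is computed as:
OR = e^(-2.775) = 0.0623.

0.0623


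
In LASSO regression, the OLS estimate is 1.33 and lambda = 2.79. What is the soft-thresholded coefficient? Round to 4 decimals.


|beta_OLS| = 1.33.
lambda = 2.79.
Since |beta| <= lambda, the coefficient is set to 0.
Result = 0.0000.

0.0000


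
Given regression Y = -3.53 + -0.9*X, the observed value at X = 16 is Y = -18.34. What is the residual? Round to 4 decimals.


Fitted value at X = 16 is yhat = -3.53 + -0.9*16 = -17.9300.
Residual = -18.34 - -17.9300 = -0.4100.

-0.4100


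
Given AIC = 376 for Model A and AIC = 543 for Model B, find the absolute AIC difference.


Compute |376 - 543| = 167.
Model A has the smaller AIC.

167


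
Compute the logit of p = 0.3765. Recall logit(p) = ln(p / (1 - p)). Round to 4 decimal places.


1 - p = 0.6235.
p/(1-p) = 0.6038.
logit = ln(0.6038) = -0.5044.

-0.5044


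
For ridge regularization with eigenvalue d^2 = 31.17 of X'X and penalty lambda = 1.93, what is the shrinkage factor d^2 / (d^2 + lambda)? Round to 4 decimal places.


Compute the denominator: 31.17 + 1.93 = 33.1000.
Shrinkage factor = 31.17 / 33.1000 = 0.9417.

0.9417


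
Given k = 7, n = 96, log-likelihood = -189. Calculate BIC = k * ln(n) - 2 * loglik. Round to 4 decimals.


Compute k*ln(n) = 7*ln(96) = 7*4.564348 = 31.950436.
Then -2*loglik = 378.
BIC = 31.950436 + 378 = 409.950436, which rounds to 409.9504.

409.9504


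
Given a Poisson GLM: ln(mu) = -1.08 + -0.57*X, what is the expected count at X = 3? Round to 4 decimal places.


eta = -1.08 + -0.57 * 3 = -2.7900.
mu = exp(-2.7900) = 0.0614.

0.0614


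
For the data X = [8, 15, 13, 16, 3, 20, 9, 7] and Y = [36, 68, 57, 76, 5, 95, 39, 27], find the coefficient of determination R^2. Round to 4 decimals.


After computing the OLS fit (b0=-8.9277, b1=5.2134):
SSres = 22.0757, SStot = 5943.8750.
R^2 = 1 - 22.0757/5943.8750 = 0.9963.

0.9963


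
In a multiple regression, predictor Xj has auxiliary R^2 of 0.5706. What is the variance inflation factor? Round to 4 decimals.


VIF = 1 / (1 - 0.5706).
= 1 / 0.4294 = 2.3288.

2.3288


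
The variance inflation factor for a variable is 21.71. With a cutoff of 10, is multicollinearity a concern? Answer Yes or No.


The threshold is 10.
VIF = 21.71 is >= 10.
Multicollinearity indication: Yes.

Yes


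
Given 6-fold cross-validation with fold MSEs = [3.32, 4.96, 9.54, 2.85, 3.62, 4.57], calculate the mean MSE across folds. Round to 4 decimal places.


Sum of fold MSEs = 28.8600.
Average = 28.8600 / 6 = 4.8100.

4.8100


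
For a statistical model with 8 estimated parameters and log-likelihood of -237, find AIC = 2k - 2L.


AIC = 2*8 - 2*(-237).
= 16 + 474 = 490.

490


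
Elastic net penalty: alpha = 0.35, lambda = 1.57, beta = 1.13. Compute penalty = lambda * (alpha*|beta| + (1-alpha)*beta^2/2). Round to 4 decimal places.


alpha * |beta| = 0.35 * 1.13 = 0.3955.
(1-alpha) * beta^2/2 = 0.65 * 1.2769/2 = 0.4150.
Total = 1.57 * (0.3955 + 0.4150) = 1.2725.

1.2725


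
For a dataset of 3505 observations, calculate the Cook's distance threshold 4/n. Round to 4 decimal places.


Using the rule of thumb:
Threshold = 4 / 3505 = 0.0011.

0.0011


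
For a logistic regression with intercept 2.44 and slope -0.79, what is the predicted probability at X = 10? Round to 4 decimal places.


Compute z = 2.44 + (-0.79)(10) = -5.4600.
exp(-z) = 235.0974.
P = 1/(1 + 235.0974) = 0.0042.

0.0042


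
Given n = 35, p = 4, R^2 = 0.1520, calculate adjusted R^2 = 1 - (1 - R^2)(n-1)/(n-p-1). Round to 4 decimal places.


Plug in: Adj R^2 = 1 - (1 - 0.1520) * 34/30.
= 1 - 0.8480 * 34/30
= 1 - 28.8320 / 30
= 1 - 0.9611 = 0.0389.

0.0389


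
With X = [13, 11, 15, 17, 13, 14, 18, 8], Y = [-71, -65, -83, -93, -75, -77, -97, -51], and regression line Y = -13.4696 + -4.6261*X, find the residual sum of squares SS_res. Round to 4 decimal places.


For each point, residual = actual - predicted.
Residuals: [2.6089, -0.6433, -0.1389, -0.8867, -1.3911, 1.2350, -0.2606, -0.5216].
Sum of squared residuals = 11.8261.

11.8261


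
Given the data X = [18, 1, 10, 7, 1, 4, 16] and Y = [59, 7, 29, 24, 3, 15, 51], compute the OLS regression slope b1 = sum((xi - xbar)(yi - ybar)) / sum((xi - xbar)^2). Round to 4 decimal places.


The sample means are xbar = 8.1429 and ybar = 26.8571.
Compute S_xx = 282.8571 and S_xy = 875.1429.
Slope b1 = S_xy / S_xx = 875.1429 / 282.8571 = 3.0939.

3.0939


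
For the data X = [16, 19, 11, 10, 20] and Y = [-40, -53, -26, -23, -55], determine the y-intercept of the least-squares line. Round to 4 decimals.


Compute b1 = -3.2440 from the OLS formula.
With xbar = 15.2000 and ybar = -39.4000, the intercept is:
b0 = -39.4000 - -3.2440 * 15.2000 = 9.9082.

9.9082


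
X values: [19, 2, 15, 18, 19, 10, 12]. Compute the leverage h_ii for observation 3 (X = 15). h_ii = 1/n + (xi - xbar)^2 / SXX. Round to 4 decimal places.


Mean of X: xbar = 13.5714.
SXX = 229.7143.
For X = 15: h = 1/7 + (15 - 13.5714)^2/229.7143 = 0.1517.

0.1517


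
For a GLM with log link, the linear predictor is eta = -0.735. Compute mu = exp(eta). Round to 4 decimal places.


mu = exp(eta) = exp(-0.735).
= 0.4795.

0.4795


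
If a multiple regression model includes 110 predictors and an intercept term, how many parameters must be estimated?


Total coefficients = number of predictors + 1 (for the intercept).
= 110 + 1 = 111.

111


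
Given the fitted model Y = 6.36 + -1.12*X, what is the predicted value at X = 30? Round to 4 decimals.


Substitute X = 30 into the equation:
Y = 6.36 + -1.12 * 30 = 6.36 + -33.6000 = -27.2400.

-27.2400


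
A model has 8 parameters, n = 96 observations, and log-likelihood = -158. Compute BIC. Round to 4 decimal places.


Compute k*ln(n) = 8*ln(96) = 8*4.564348 = 36.514784.
Then -2*loglik = 316.
BIC = 36.514784 + 316 = 352.514784, which rounds to 352.5148.

352.5148


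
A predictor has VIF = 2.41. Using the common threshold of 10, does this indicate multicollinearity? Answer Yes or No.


The threshold is 10.
VIF = 2.41 is < 10.
Multicollinearity indication: No.

No


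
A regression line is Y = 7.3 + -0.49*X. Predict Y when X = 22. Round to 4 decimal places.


Plug X = 22 into Y = 7.3 + -0.49*X:
Y = 7.3 + -10.7800 = -3.4800.

-3.4800


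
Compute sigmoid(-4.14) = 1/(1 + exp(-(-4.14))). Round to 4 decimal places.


First, exp(4.1400) = 62.8028.
Then sigma(z) = 1/(1 + 62.8028) = 0.0157.

0.0157


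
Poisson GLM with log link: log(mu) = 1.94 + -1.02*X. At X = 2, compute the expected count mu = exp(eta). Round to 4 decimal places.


Linear predictor: eta = 1.94 + (-1.02)(2) = -0.1000.
Expected count: mu = exp(-0.1000) = 0.9048.

0.9048


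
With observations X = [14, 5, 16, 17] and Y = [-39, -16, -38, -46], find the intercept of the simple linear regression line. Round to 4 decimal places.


First find the slope: b1 = -2.3222.
Means: xbar = 13.0000, ybar = -34.7500.
b0 = ybar - b1 * xbar = -34.7500 - -2.3222 * 13.0000 = -4.5611.

-4.5611


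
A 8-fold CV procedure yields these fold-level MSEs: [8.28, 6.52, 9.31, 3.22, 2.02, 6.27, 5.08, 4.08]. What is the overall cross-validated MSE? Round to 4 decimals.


Total MSE across folds = 44.7800.
CV-MSE = 44.7800/8 = 5.5975.

5.5975


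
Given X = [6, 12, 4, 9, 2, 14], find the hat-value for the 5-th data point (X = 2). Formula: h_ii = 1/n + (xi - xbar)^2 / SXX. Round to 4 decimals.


n = 6, xbar = 7.8333.
SXX = sum((xi - xbar)^2) = 108.8333.
h = 1/6 + (2 - 7.8333)^2 / 108.8333 = 0.4793.

0.4793


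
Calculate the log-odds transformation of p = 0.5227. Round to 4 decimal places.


The odds are p/(1-p) = 0.5227 / 0.4773 = 1.0951.
logit(p) = ln(1.0951) = 0.0909.

0.0909


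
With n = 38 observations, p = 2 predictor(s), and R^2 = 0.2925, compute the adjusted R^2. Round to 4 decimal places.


Plug in: Adj R^2 = 1 - (1 - 0.2925) * 37/35.
= 1 - 0.7075 * 37/35
= 1 - 26.1775 / 35
= 1 - 0.7479 = 0.2521.

0.2521


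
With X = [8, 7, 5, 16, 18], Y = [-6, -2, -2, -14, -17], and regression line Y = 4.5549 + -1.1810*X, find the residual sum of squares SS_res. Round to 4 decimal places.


For each point, residual = actual - predicted.
Residuals: [-1.1069, 1.7121, -0.6499, 0.3411, -0.2969].
Sum of squared residuals = 4.7834.

4.7834


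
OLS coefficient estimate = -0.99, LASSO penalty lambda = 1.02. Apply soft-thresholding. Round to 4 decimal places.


Check: |-0.99| = 0.99 vs lambda = 1.02.
Since |beta| <= lambda, the coefficient is set to 0.
Soft-thresholded coefficient = 0.0000.

0.0000


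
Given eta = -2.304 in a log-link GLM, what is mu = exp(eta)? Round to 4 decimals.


The inverse log link gives:
mu = exp(-2.304) = 0.0999.

0.0999


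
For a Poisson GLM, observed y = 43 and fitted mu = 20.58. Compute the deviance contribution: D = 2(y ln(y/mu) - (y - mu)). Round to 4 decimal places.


First: ln(43/20.58) = 0.736880.
Then: 43 * 0.736880 = 31.685840.
y - mu = 43 - 20.58 = 22.42.
D = 2(31.685840 - 22.42) = 18.531680, which rounds to 18.5317.

18.5317


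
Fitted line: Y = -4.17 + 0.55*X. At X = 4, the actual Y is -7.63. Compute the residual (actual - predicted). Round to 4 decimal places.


Predicted = -4.17 + 0.55 * 4 = -1.9700.
Residual = -7.63 - -1.9700 = -5.6600.

-5.6600


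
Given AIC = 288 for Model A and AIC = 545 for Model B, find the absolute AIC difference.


|AIC_A - AIC_B| = |288 - 545| = 257.
Model A is preferred (lower AIC).

257


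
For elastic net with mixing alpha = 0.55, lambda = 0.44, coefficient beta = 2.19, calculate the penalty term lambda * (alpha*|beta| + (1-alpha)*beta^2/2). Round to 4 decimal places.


Compute:
L1 = 0.55 * 2.19 = 1.2045.
L2 = 0.45 * 2.19^2 / 2 = 1.0791.
Penalty = 0.44 * (1.2045 + 1.0791) = 1.0048.

1.0048


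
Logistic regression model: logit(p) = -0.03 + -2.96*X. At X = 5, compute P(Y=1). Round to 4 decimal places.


Linear predictor: z = -0.03 + -2.96 * 5 = -14.8300.
P = 1/(1 + exp(14.8300)) = 1/(1 + 2757954.9420) = 0.0000.

0.0000


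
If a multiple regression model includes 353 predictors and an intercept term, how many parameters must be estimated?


Total coefficients = number of predictors + 1 (for the intercept).
= 353 + 1 = 354.

354


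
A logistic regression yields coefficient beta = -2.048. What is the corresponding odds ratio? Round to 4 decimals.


Odds ratio = exp(beta) = exp(-2.048).
= 0.1290.

0.1290


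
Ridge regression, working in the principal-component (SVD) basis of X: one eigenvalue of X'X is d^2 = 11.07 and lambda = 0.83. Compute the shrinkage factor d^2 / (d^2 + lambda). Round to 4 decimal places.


Denominator = d^2 + lambda = 11.07 + 0.83 = 11.9000.
Shrinkage = 11.07 / 11.9000 = 0.9303.

0.9303


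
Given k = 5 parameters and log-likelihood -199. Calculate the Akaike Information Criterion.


AIC = 2k - 2*loglik = 2(5) - 2(-199).
= 10 + 398 = 408.

408


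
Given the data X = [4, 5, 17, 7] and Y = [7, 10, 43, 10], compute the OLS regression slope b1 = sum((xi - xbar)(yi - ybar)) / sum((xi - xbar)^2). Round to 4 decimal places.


The sample means are xbar = 8.2500 and ybar = 17.5000.
Compute S_xx = 106.7500 and S_xy = 301.5000.
Slope b1 = S_xy / S_xx = 301.5000 / 106.7500 = 2.8244.

2.8244


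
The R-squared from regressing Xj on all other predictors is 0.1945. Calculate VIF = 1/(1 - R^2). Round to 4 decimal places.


Using VIF = 1/(1 - R^2_j):
1 - 0.1945 = 0.8055.
VIF = 1.2415.

1.2415


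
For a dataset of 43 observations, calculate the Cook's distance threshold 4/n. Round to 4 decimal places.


Using the rule of thumb:
Threshold = 4 / 43 = 0.0930.

0.0930


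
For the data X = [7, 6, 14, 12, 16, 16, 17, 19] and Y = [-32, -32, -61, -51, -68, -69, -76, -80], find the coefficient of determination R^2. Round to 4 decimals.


After computing the OLS fit (b0=-6.0152, b1=-3.9334):
SSres = 24.1844, SStot = 2435.8750.
R^2 = 1 - 24.1844/2435.8750 = 0.9901.

0.9901


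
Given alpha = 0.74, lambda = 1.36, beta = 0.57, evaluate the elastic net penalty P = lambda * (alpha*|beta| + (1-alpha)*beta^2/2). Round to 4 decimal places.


alpha * |beta| = 0.74 * 0.57 = 0.4218.
(1-alpha) * beta^2/2 = 0.26 * 0.3249/2 = 0.0422.
Total = 1.36 * (0.4218 + 0.0422) = 0.6311.

0.6311


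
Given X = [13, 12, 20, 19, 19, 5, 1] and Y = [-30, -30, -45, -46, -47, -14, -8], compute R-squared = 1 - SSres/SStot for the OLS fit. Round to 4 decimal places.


After computing the OLS fit (b0=-4.4948, b1=-2.1184):
SSres = 17.3829, SStot = 1495.7143.
R^2 = 1 - 17.3829/1495.7143 = 0.9884.

0.9884


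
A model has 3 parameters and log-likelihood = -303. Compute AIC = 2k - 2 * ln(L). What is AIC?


AIC = 2*3 - 2*(-303).
= 6 + 606 = 612.

612


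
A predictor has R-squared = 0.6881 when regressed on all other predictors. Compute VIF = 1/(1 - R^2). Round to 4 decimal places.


Using VIF = 1/(1 - R^2_j):
1 - 0.6881 = 0.3119.
VIF = 3.2062.

3.2062


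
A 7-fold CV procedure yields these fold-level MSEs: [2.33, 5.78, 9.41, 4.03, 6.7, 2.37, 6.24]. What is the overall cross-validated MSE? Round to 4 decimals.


Total MSE across folds = 36.8600.
CV-MSE = 36.8600/7 = 5.2657.

5.2657


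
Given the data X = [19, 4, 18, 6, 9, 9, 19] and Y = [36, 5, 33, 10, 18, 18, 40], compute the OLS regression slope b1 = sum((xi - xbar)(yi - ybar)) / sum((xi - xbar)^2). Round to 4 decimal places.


The sample means are xbar = 12.0000 and ybar = 22.8571.
Compute S_xx = 252.0000 and S_xy = 522.0000.
Slope b1 = S_xy / S_xx = 522.0000 / 252.0000 = 2.0714.

2.0714


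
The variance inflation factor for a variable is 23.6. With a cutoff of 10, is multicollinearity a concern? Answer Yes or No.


Compare VIF = 23.6 to the threshold of 10.
23.6 >= 10, so the answer is Yes.

Yes


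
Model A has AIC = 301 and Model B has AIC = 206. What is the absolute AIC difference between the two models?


Absolute difference = |301 - 206| = 95.
The model with lower AIC (B) is preferred.

95


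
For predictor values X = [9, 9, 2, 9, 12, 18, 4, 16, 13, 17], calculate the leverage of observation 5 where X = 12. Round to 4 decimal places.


Mean of X: xbar = 10.9000.
SXX = 256.9000.
For X = 12: h = 1/10 + (12 - 10.9000)^2/256.9000 = 0.1047.

0.1047


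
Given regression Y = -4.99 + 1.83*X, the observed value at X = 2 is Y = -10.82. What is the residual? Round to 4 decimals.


Predicted = -4.99 + 1.83 * 2 = -1.3300.
Residual = -10.82 - -1.3300 = -9.4900.

-9.4900


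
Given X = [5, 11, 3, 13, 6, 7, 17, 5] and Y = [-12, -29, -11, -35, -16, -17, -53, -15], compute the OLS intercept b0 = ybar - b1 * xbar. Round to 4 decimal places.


Compute b1 = -2.9869 from the OLS formula.
With xbar = 8.3750 and ybar = -23.5000, the intercept is:
b0 = -23.5000 - -2.9869 * 8.3750 = 1.5151.

1.5151


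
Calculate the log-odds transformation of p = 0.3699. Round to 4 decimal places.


1 - p = 0.6301.
p/(1-p) = 0.5870.
logit = ln(0.5870) = -0.5326.

-0.5326


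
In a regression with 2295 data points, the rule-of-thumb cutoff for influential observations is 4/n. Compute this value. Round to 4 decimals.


Using the rule of thumb:
Threshold = 4 / 2295 = 0.0017.

0.0017


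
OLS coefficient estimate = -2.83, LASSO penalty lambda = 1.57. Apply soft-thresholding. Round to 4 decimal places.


Absolute value: |-2.83| = 2.83.
Compare to lambda = 1.57.
Since |beta| > lambda, coefficient = sign(beta)*(|beta| - lambda) = -1.2600.

-1.2600


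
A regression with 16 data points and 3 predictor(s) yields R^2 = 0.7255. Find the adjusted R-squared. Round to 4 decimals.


Plug in: Adj R^2 = 1 - (1 - 0.7255) * 15/12.
= 1 - 0.2745 * 15/12
= 1 - 4.1175 / 12
= 1 - 0.3431 = 0.6569.

0.6569


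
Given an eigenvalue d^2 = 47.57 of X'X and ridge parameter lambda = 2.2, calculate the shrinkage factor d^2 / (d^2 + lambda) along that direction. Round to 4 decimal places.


d^2 + lambda = 47.57 + 2.2 = 49.7700.
Shrinkage factor = 47.57/49.7700 = 0.9558.

0.9558


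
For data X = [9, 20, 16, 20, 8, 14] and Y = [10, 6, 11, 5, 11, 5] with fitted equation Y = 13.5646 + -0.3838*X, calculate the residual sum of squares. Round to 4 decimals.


Compute predicted values, then residuals = yi - yhat_i.
Residuals: [-0.1104, 0.1114, 3.5762, -0.8886, 0.5058, -3.1914].
SSres = sum(residual^2) = 24.0443.

24.0443


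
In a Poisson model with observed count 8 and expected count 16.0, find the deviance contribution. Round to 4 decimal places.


y/mu = 8/16.0 = 0.500000 (approx.), and ln(8/16.0) = -0.693147.
y * ln(y/mu) = 8 * -0.693147 = -5.545176.
y - mu = -8.0.
D = 2 * (-5.545176 - -8.0) = 4.909648, which rounds to 4.9096.

4.9096


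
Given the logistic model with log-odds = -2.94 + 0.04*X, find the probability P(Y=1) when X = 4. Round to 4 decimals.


Compute z = -2.94 + (0.04)(4) = -2.7800.
exp(-z) = 16.1190.
P = 1/(1 + 16.1190) = 0.0584.

0.0584


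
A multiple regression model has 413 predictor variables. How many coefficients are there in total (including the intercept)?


Each predictor gets one coefficient, plus one intercept.
Total parameters = 413 + 1 = 414.

414


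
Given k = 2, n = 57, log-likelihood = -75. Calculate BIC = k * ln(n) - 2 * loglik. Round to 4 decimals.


ln(57) = 4.043051.
k * ln(n) = 2 * 4.043051 = 8.086102.
-2L = 150.
BIC = 8.086102 + 150 = 158.086102, which rounds to 158.0861.

158.0861


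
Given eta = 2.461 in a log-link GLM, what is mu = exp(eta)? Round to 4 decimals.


mu = exp(eta) = exp(2.461).
= 11.7165.

11.7165


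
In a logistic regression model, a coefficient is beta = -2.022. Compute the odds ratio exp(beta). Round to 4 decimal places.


Odds ratio = exp(beta) = exp(-2.022).
= 0.1324.

0.1324


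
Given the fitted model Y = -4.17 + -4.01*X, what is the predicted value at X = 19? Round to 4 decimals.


Predicted value:
Y = -4.17 + (-4.01)(19) = -4.17 + -76.1900 = -80.3600.

-80.3600


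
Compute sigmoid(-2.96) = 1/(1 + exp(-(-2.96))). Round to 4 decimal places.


Compute exp(2.9600) = 19.2980.
Sigmoid = 1 / (1 + 19.2980) = 1 / 20.2980 = 0.0493.

0.0493


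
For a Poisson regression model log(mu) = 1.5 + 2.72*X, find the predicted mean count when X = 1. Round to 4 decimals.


Compute eta = 1.5 + 2.72 * 1 = 4.2200.
Apply inverse link: mu = e^4.2200 = 68.0335.

68.0335


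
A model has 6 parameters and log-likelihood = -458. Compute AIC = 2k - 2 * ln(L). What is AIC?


AIC = 2k - 2*loglik = 2(6) - 2(-458).
= 12 + 916 = 928.

928


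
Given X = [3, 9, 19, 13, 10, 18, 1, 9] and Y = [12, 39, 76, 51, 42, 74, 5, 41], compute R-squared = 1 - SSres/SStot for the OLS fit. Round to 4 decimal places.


Fit the OLS line: b0 = 1.7513, b1 = 3.9755.
SSres = 25.8284.
SStot = 4538.0000.
R^2 = 1 - 25.8284/4538.0000 = 0.9943.

0.9943


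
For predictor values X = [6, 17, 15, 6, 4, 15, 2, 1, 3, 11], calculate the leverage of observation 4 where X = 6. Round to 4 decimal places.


Mean of X: xbar = 8.0000.
SXX = 322.0000.
For X = 6: h = 1/10 + (6 - 8.0000)^2/322.0000 = 0.1124.

0.1124


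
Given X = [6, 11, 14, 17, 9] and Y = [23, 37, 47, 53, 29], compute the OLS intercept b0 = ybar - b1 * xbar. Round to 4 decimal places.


The slope is b1 = 2.8743.
Sample means are xbar = 11.4000 and ybar = 37.8000.
Intercept: b0 = 37.8000 - (2.8743)(11.4000) = 5.0328.

5.0328


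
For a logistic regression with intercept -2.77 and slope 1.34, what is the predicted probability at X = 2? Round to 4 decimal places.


Compute z = -2.77 + (1.34)(2) = -0.0900.
exp(-z) = 1.0942.
P = 1/(1 + 1.0942) = 0.4775.

0.4775


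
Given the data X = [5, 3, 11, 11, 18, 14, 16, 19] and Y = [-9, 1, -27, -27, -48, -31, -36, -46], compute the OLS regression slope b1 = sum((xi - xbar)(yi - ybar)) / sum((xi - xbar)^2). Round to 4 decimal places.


The sample means are xbar = 12.1250 and ybar = -27.8750.
Compute S_xx = 236.8750 and S_xy = -680.1250.
Slope b1 = S_xy / S_xx = -680.1250 / 236.8750 = -2.8712.

-2.8712


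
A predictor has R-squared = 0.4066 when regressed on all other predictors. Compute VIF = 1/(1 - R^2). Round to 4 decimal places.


Using VIF = 1/(1 - R^2_j):
1 - 0.4066 = 0.5934.
VIF = 1.6852.

1.6852


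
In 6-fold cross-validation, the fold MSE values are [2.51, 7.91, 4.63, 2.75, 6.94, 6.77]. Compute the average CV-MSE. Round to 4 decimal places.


Sum of fold MSEs = 31.5100.
Average = 31.5100 / 6 = 5.2517.

5.2517


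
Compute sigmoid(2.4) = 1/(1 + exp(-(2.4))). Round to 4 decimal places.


exp(-2.4000) = 0.0907.
1 + exp(-z) = 1.0907.
sigmoid = 1/1.0907 = 0.9168.

0.9168


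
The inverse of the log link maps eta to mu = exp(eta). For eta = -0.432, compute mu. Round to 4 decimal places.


mu = exp(eta) = exp(-0.432).
= 0.6492.

0.6492


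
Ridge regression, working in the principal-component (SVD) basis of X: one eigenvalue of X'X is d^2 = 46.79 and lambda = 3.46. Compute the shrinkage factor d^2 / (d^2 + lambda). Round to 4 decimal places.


d^2 + lambda = 46.79 + 3.46 = 50.2500.
Shrinkage factor = 46.79/50.2500 = 0.9311.

0.9311


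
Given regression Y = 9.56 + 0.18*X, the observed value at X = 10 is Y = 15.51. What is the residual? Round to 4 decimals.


Compute yhat = 9.56 + (0.18)(10) = 11.3600.
Residual = actual - predicted = 15.51 - 11.3600 = 4.1500.

4.1500


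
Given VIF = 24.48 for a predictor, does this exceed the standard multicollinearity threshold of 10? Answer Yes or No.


Compare VIF = 24.48 to the threshold of 10.
24.48 >= 10, so the answer is Yes.

Yes


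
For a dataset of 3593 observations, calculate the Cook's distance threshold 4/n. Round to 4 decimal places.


The threshold is 4/n.
4/3593 = 0.0011.

0.0011


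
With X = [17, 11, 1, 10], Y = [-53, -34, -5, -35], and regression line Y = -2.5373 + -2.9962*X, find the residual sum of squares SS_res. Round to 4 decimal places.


Compute predicted values, then residuals = yi - yhat_i.
Residuals: [0.4727, 1.4955, 0.5335, -2.5007].
SSres = sum(residual^2) = 8.9981.

8.9981


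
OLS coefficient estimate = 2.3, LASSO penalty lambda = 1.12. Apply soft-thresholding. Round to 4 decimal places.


Check: |2.3| = 2.3 vs lambda = 1.12.
Since |beta| > lambda, coefficient = sign(beta)*(|beta| - lambda) = 1.1800.
Soft-thresholded coefficient = 1.1800.

1.1800


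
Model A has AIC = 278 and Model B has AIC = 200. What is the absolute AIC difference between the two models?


Absolute difference = |278 - 200| = 78.
The model with lower AIC (B) is preferred.

78


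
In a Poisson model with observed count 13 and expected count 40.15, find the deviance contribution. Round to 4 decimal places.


Compute y*ln(y/mu) = 13*ln(13/40.15) = 13*-1.127673 = -14.659749.
y - mu = -27.15.
D = 2*(-14.659749 - (-27.15)) = 24.980502, which rounds to 24.9805.

24.9805


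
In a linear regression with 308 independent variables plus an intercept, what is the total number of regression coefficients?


Total coefficients = number of predictors + 1 (for the intercept).
= 308 + 1 = 309.

309


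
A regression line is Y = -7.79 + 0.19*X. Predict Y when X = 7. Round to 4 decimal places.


Predicted value:
Y = -7.79 + (0.19)(7) = -7.79 + 1.3300 = -6.4600.

-6.4600


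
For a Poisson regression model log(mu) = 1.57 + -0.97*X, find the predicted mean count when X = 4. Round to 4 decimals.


Compute eta = 1.57 + -0.97 * 4 = -2.3100.
Apply inverse link: mu = e^-2.3100 = 0.0993.

0.0993


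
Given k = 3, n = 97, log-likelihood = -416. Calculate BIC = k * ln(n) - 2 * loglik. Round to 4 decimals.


k * ln(n) = 3 * ln(97) = 3 * 4.574711 = 13.724133.
-2 * loglik = -2 * (-416) = 832.
BIC = 13.724133 + 832 = 845.724133, which rounds to 845.7241.

845.7241


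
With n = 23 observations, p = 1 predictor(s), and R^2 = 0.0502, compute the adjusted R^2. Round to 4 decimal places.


Using the formula:
(1 - 0.0502) = 0.9498.
Multiply by 22/21: 0.9498 * 22 = 20.8956, then 20.8956 / 21 = 0.9950.
Adj R^2 = 1 - 0.9950 = 0.0050.

0.0050


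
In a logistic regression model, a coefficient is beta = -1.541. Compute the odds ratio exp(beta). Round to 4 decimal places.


Odds ratio = exp(beta) = exp(-1.541).
= 0.2142.

0.2142


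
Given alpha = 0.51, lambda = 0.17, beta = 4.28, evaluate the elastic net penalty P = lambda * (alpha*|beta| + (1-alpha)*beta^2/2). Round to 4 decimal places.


alpha * |beta| = 0.51 * 4.28 = 2.1828.
(1-alpha) * beta^2/2 = 0.49 * 18.3184/2 = 4.4880.
Total = 0.17 * (2.1828 + 4.4880) = 1.1340.

1.1340


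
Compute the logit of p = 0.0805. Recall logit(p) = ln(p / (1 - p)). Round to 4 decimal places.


The odds are p/(1-p) = 0.0805 / 0.9195 = 0.0875.
logit(p) = ln(0.0875) = -2.4356.

-2.4356


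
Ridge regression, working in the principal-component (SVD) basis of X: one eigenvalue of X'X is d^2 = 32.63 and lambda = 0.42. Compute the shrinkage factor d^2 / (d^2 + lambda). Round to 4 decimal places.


Compute the denominator: 32.63 + 0.42 = 33.0500.
Shrinkage factor = 32.63 / 33.0500 = 0.9873.

0.9873


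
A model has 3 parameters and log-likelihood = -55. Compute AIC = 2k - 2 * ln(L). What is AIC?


Compute:
2k = 2*3 = 6.
-2*loglik = -2*(-55) = 110.
AIC = 6 + 110 = 116.

116


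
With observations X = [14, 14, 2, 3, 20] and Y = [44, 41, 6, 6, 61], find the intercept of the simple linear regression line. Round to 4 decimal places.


The slope is b1 = 3.1464.
Sample means are xbar = 10.6000 and ybar = 31.6000.
Intercept: b0 = 31.6000 - (3.1464)(10.6000) = -1.7516.

-1.7516


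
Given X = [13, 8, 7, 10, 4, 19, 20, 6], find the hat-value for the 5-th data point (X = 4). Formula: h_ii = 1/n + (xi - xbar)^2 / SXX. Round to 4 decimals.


Compute xbar = 10.8750 with n = 8 observations.
SXX = 248.8750.
Leverage = 1/8 + (4 - 10.8750)^2/248.8750 = 0.3149.

0.3149


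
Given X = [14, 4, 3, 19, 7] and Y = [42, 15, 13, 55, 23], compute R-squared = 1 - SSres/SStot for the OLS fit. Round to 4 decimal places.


The fitted line is Y = 4.6691 + 2.6522*X.
SSres = 0.3161, SStot = 1331.2000.
R^2 = 1 - SSres/SStot = 0.9998.

0.9998


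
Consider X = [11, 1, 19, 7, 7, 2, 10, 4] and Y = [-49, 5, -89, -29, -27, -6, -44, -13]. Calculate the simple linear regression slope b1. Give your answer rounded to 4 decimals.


Calculate xbar = 7.6250, ybar = -31.5000.
S_xx = 235.8750, S_xy = -1199.5000.
Using b1 = S_xy / S_xx = -1199.5000 / 235.8750, we get b1 = -5.0853.

-5.0853


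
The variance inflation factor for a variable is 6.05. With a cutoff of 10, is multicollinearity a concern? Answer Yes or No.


Compare VIF = 6.05 to the threshold of 10.
6.05 < 10, so the answer is No.

No


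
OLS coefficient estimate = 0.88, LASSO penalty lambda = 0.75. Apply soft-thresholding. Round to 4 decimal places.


Check: |0.88| = 0.88 vs lambda = 0.75.
Since |beta| > lambda, coefficient = sign(beta)*(|beta| - lambda) = 0.1300.
Soft-thresholded coefficient = 0.1300.

0.1300


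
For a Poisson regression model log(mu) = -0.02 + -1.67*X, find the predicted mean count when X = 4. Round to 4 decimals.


Compute eta = -0.02 + -1.67 * 4 = -6.7000.
Apply inverse link: mu = e^-6.7000 = 0.0012.

0.0012


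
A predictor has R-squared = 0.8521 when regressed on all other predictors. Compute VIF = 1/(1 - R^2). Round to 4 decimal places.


Denominator: 1 - 0.8521 = 0.1479.
VIF = 1 / 0.1479 = 6.7613.

6.7613


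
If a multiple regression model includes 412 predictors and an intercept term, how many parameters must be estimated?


Total coefficients = number of predictors + 1 (for the intercept).
= 412 + 1 = 413.

413


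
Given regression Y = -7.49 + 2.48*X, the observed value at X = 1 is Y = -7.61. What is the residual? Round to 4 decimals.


Predicted = -7.49 + 2.48 * 1 = -5.0100.
Residual = -7.61 - -5.0100 = -2.6000.

-2.6000
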